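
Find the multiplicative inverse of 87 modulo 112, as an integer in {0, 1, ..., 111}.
Apply the extended Euclidean algorithm to (112, 87), tracking rows (r, s, t) with s·112 + t·87 = r. Each division r_prev = q·r_cur + r_new produces the new row as (previous row) − q·(current row):
  row A: (112, 1, 0)   [1·112 + 0·87 = 112]
  row B: (87, 0, 1)   [0·112 + 1·87 = 87]
  112 = 1·87 + 25   → row C = row A − 1·row B = (25, 1, −1)   [check: 1·112 − 1·87 = 25]
  87 = 3·25 + 12   → row D = row B − 3·row C = (12, −3, 4)   [check: −3·112 + 4·87 = 12]
  25 = 2·12 + 1   → row E = row C − 2·row D = (1, 7, −9)   [check: 7·112 − 9·87 = 1]
  12 = 12·1 + 0   → remainder 0, stop. gcd = 1 (last nonzero row E).
The gcd is 1, so 87 is invertible mod 112. The last nonzero row gives 7·112 − 9·87 = 1, so t = −9. So 87^(−1) ≡ −9 ≡ 103 (mod 112). Verify: 87 · 103 = 8961 ≡ 1 (mod 112). ✓

Final answer: 87^(−1) ≡ 103 (mod 112)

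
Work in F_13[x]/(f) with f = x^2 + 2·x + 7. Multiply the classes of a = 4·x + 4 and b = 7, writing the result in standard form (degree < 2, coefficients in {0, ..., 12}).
Multiply as integer polynomials: a · b = 28·x + 28. Reducing coefficients mod 13: a · b ≡ 2·x + 2. This already has degree < 2, so no reduction by f is needed. Hence a · b ≡ 2·x + 2 in F_13[x]/(f).

Final answer: a · b ≡ 2·x + 2 (mod f(x))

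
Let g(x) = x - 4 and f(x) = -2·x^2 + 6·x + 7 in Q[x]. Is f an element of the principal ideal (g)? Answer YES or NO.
In Q[x] the ideal (g) consists of all multiples of g, so f ∈ (g) iff g | f, i.e. iff the remainder of f on division by g is 0. Divide f by g (g is monic, so eliminate the leading term of the running remainder at each step):
  leading term -2·x^2: subtract (-2·x)·g(x) = -2·x^2 + 8·x, leaving 7 - 2·x
  leading term -2·x: subtract (-2)·g(x) = 8 - 2·x, leaving -1
The remainder r(x) = -1 ≠ 0 (and deg r < deg g), so g ∤ f, i.e. f ∉ (g).

Final answer: NO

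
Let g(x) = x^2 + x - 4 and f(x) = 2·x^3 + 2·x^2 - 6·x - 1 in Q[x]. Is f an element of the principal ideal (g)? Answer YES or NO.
NO

In Q[x] the ideal (g) consists of all multiples of g, so f ∈ (g) iff g | f, i.e. iff the remainder of f on division by g is 0. Divide f by g (g is monic, so eliminate the leading term of the running remainder at each step):
  leading term 2·x^3: subtract (2·x)·g(x) = 2·x^3 + 2·x^2 - 8·x, leaving 2·x - 1
The remainder r(x) = 2·x - 1 ≠ 0 (and deg r < deg g), so g ∤ f, i.e. f ∉ (g).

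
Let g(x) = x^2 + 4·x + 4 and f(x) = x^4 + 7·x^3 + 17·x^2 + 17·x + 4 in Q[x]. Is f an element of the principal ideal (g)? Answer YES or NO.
NO

In Q[x] the ideal (g) consists of all multiples of g, so f ∈ (g) iff g | f, i.e. iff the remainder of f on division by g is 0. Divide f by g (g is monic, so eliminate the leading term of the running remainder at each step):
  leading term x^4: subtract (x^2)·g(x) = x^4 + 4·x^3 + 4·x^2, leaving 3·x^3 + 13·x^2 + 17·x + 4
  leading term 3·x^3: subtract (3·x)·g(x) = 3·x^3 + 12·x^2 + 12·x, leaving x^2 + 5·x + 4
  leading term x^2: subtract (1)·g(x) = x^2 + 4·x + 4, leaving x
The remainder r(x) = x ≠ 0 (and deg r < deg g), so g ∤ f, i.e. f ∉ (g).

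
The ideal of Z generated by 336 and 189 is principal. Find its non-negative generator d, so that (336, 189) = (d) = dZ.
(336, 189) = (21); d = 21

In the PID Z, (a, b) is generated by gcd(a, b). Compute gcd(336, 189) with the extended Euclidean algorithm, tracking rows (r, s, t) with s·336 + t·189 = r:
  row A: (336, 1, 0)   [1·336 + 0·189 = 336]
  row B: (189, 0, 1)   [0·336 + 1·189 = 189]
  336 = 1·189 + 147   → row C = row A − 1·row B = (147, 1, −1)   [check: 1·336 − 1·189 = 147]
  189 = 1·147 + 42   → row D = row B − 1·row C = (42, −1, 2)   [check: −1·336 + 2·189 = 42]
  147 = 3·42 + 21   → row E = row C − 3·row D = (21, 4, −7)   [check: 4·336 − 7·189 = 21]
  42 = 2·21 + 0   → remainder 0, stop. gcd = 21 (last nonzero row E).
So gcd(336, 189) = 21, with Bézout identity 4·336 − 7·189 = 21. Containment (⊇): the Bézout identity exhibits 21 as an element of (336, 189), giving (21) ⊆ (336, 189). Containment (⊆): since 21 | 336 and 21 | 189 (336 = 21·16, 189 = 21·9), every Z-linear combination of 336 and 189 is divisible by 21, so (336, 189) ⊆ (21). Therefore (336, 189) = (21), d = 21.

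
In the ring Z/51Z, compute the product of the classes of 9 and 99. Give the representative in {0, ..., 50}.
24

Reduce the factors first: 99 ≡ 48 (mod 51), so 9 · 99 ≡ 9 · 48 (mod 51). 9 · 48 = 432. Dividing by 51: 432 = 8·51 + 24. So (9 · 99) mod 51 = 24.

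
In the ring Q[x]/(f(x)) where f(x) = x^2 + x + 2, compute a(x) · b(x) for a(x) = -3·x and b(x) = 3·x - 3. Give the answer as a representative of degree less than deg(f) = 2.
First multiply in Q[x] without reducing: a · b = -9·x^2 + 9·x. Now divide by f(x) = x^2 + x + 2, eliminating the leading term at each step:
  leading term -9·x^2: subtract (-9)·f(x) = -9·x^2 - 9·x - 18, leaving 18·x + 18
The degree is now < 2, so this is the remainder. Hence a · b ≡ 18·x + 18 in Q[x]/(f).

Final answer: a · b ≡ 18·x + 18 (mod f(x))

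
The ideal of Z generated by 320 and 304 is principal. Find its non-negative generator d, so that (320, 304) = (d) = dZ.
(320, 304) = (16); d = 16

In the PID Z, (a, b) is generated by gcd(a, b). Compute gcd(320, 304) with the extended Euclidean algorithm, tracking rows (r, s, t) with s·320 + t·304 = r:
  row A: (320, 1, 0)   [1·320 + 0·304 = 320]
  row B: (304, 0, 1)   [0·320 + 1·304 = 304]
  320 = 1·304 + 16   → row C = row A − 1·row B = (16, 1, −1)   [check: 1·320 − 1·304 = 16]
  304 = 19·16 + 0   → remainder 0, stop. gcd = 16 (last nonzero row C).
So gcd(320, 304) = 16, with Bézout identity 1·320 − 1·304 = 16. Containment (⊇): the Bézout identity exhibits 16 as an element of (320, 304), giving (16) ⊆ (320, 304). Containment (⊆): since 16 | 320 and 16 | 304 (320 = 16·20, 304 = 16·19), every Z-linear combination of 320 and 304 is divisible by 16, so (320, 304) ⊆ (16). Therefore (320, 304) = (16), d = 16.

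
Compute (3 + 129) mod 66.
0

Reduce the summands first: 129 ≡ 63 (mod 66), so 3 + 129 ≡ 3 + 63 (mod 66). 3 + 63 = 66; 66 = 1·66 + 0, so (3 + 129) mod 66 = 0.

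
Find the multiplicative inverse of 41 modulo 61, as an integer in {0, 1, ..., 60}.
Apply the extended Euclidean algorithm to (61, 41), tracking rows (r, s, t) with s·61 + t·41 = r. Each division r_prev = q·r_cur + r_new produces the new row as (previous row) − q·(current row):
  row A: (61, 1, 0)   [1·61 + 0·41 = 61]
  row B: (41, 0, 1)   [0·61 + 1·41 = 41]
  61 = 1·41 + 20   → row C = row A − 1·row B = (20, 1, −1)   [check: 1·61 − 1·41 = 20]
  41 = 2·20 + 1   → row D = row B − 2·row C = (1, −2, 3)   [check: −2·61 + 3·41 = 1]
  20 = 20·1 + 0   → remainder 0, stop. gcd = 1 (last nonzero row D).
The gcd is 1, so 41 is invertible mod 61. The last nonzero row gives −2·61 + 3·41 = 1, so t = 3. So 41^(−1) ≡ 3 (mod 61). Verify: 41 · 3 = 123 ≡ 1 (mod 61). ✓

Final answer: 41^(−1) ≡ 3 (mod 61)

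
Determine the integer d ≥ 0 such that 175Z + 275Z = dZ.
In the PID Z, (a, b) is generated by gcd(a, b). Compute gcd(275, 175) with the extended Euclidean algorithm, tracking rows (r, s, t) with s·275 + t·175 = r:
  row A: (275, 1, 0)   [1·275 + 0·175 = 275]
  row B: (175, 0, 1)   [0·275 + 1·175 = 175]
  275 = 1·175 + 100   → row C = row A − 1·row B = (100, 1, −1)   [check: 1·275 − 1·175 = 100]
  175 = 1·100 + 75   → row D = row B − 1·row C = (75, −1, 2)   [check: −1·275 + 2·175 = 75]
  100 = 1·75 + 25   → row E = row C − 1·row D = (25, 2, −3)   [check: 2·275 − 3·175 = 25]
  75 = 3·25 + 0   → remainder 0, stop. gcd = 25 (last nonzero row E).
So gcd(175, 275) = 25, with Bézout identity 2·275 − 3·175 = 25. Containment (⊇): the Bézout identity exhibits 25 as an element of (175, 275), giving (25) ⊆ (175, 275). Containment (⊆): since 25 | 175 and 25 | 275 (175 = 25·7, 275 = 25·11), every Z-linear combination of 175 and 275 is divisible by 25, so (175, 275) ⊆ (25). Therefore (175, 275) = (25), d = 25.

Final answer: (175, 275) = (25); d = 25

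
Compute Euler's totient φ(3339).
φ is multiplicative, with φ(p^e) = p^e − p^(e−1). Factorise 3339 = 3^2 · 7 · 53. Then
  φ(3339) = (3^2 − 3^1) · (7 − 1) · (53 − 1) = 6 · 6 · 52 = 1872.

Final answer: φ(3339) = 1872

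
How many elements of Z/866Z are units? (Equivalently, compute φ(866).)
Z/866Z has φ(866) = 432 units

An element a ∈ Z/866Z is a unit iff gcd(a, 866) = 1, so the number of units is φ(866). φ is multiplicative, with φ(p^e) = p^e − p^(e−1). Factorise 866 = 2 · 433. Then
  φ(866) = (2 − 1) · (433 − 1) = 1 · 432 = 432.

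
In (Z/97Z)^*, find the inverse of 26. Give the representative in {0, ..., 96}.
Apply the extended Euclidean algorithm to (97, 26), tracking rows (r, s, t) with s·97 + t·26 = r. Each division r_prev = q·r_cur + r_new produces the new row as (previous row) − q·(current row):
  row A: (97, 1, 0)   [1·97 + 0·26 = 97]
  row B: (26, 0, 1)   [0·97 + 1·26 = 26]
  97 = 3·26 + 19   → row C = row A − 3·row B = (19, 1, −3)   [check: 1·97 − 3·26 = 19]
  26 = 1·19 + 7   → row D = row B − 1·row C = (7, −1, 4)   [check: −1·97 + 4·26 = 7]
  19 = 2·7 + 5   → row E = row C − 2·row D = (5, 3, −11)   [check: 3·97 − 11·26 = 5]
  7 = 1·5 + 2   → row F = row D − 1·row E = (2, −4, 15)   [check: −4·97 + 15·26 = 2]
  5 = 2·2 + 1   → row G = row E − 2·row F = (1, 11, −41)   [check: 11·97 − 41·26 = 1]
  2 = 2·1 + 0   → remainder 0, stop. gcd = 1 (last nonzero row G).
The gcd is 1, so 26 is invertible mod 97. The last nonzero row gives 11·97 − 41·26 = 1, so t = −41. So 26^(−1) ≡ −41 ≡ 56 (mod 97). Verify: 26 · 56 = 1456 ≡ 1 (mod 97). ✓

Final answer: 26^(−1) ≡ 56 (mod 97)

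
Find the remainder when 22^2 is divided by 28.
8

Use repeated squaring. Binary(2) = 10. Walk through the bits of the exponent 2 left-to-right: at each bit after the leading one, square the running value, then multiply by 22 if the bit is 1 (always reducing mod 28):
  bit 1 = 1 (leading): start with 22.
  bit 2 = 0: square 22^2 = 484 ≡ 8 (mod 28).
Final value: 22^2 ≡ 8 (mod 28).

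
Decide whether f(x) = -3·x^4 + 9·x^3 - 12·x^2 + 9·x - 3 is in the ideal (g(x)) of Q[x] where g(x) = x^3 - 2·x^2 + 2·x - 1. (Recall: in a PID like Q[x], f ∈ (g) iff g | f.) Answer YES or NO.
In Q[x] the ideal (g) consists of all multiples of g, so f ∈ (g) iff g | f, i.e. iff the remainder of f on division by g is 0. Divide f by g (g is monic, so eliminate the leading term of the running remainder at each step):
  leading term -3·x^4: subtract (-3·x)·g(x) = -3·x^4 + 6·x^3 - 6·x^2 + 3·x, leaving 3·x^3 - 6·x^2 + 6·x - 3
  leading term 3·x^3: subtract (3)·g(x) = 3·x^3 - 6·x^2 + 6·x - 3, leaving 0
The remainder is 0, so f(x) = g(x) · h(x) with h(x) = 3 - 3·x. Hence g | f, i.e. f ∈ (g).

Final answer: YES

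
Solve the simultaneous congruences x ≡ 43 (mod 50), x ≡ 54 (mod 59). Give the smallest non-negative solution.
The moduli 50, 59 are pairwise coprime, so by the CRT there is a unique solution mod 50·59 = 2950.
Solve by successive substitution. Start with x ≡ 43 (mod 50).
  Combine with x ≡ 54 (mod 59): write x = 43 + 50·t and require 43 + 50·t ≡ 54 (mod 59), i.e. 50·t ≡ 54 − 43 ≡ 11 (mod 59). Since 50^(−1) ≡ 13 (mod 59), t ≡ 13·11 ≡ 25 (mod 59). So x ≡ 43 + 50·25 = 1293 (mod 2950).
Unique solution in [0, 2950): x = 1293.

Final answer: x ≡ 1293 (mod 2950); the representative in [0, 2950) is 1293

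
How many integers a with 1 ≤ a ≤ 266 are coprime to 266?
108

The number of a ∈ {1, ..., 266} with gcd(a, 266) = 1 is by definition Euler's totient φ(266). φ is multiplicative, with φ(p^e) = p^e − p^(e−1). Factorise 266 = 2 · 7 · 19. Then
  φ(266) = (2 − 1) · (7 − 1) · (19 − 1) = 1 · 6 · 18 = 108.
So there are 108 such integers.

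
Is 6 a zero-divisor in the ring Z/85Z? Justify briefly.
NO

gcd(6, 85) = 1, so 6 is a unit in Z/85Z (it has a multiplicative inverse). A unit cannot be a zero-divisor: if 6·b ≡ 0 then multiplying both sides by 6^(−1) gives b ≡ 0. So 6 is not a zero-divisor.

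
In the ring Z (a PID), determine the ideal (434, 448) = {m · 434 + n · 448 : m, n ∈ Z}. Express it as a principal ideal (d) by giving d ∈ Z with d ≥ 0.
In the PID Z, (a, b) is generated by gcd(a, b). Compute gcd(448, 434) with the extended Euclidean algorithm, tracking rows (r, s, t) with s·448 + t·434 = r:
  row A: (448, 1, 0)   [1·448 + 0·434 = 448]
  row B: (434, 0, 1)   [0·448 + 1·434 = 434]
  448 = 1·434 + 14   → row C = row A − 1·row B = (14, 1, −1)   [check: 1·448 − 1·434 = 14]
  434 = 31·14 + 0   → remainder 0, stop. gcd = 14 (last nonzero row C).
So gcd(434, 448) = 14, with Bézout identity 1·448 − 1·434 = 14. Containment (⊇): the Bézout identity exhibits 14 as an element of (434, 448), giving (14) ⊆ (434, 448). Containment (⊆): since 14 | 434 and 14 | 448 (434 = 14·31, 448 = 14·32), every Z-linear combination of 434 and 448 is divisible by 14, so (434, 448) ⊆ (14). Therefore (434, 448) = (14), d = 14.

Final answer: (434, 448) = (14); d = 14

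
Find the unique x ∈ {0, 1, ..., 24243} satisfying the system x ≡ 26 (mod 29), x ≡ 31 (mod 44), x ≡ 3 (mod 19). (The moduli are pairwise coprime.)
The moduli 29, 44, 19 are pairwise coprime, so by the CRT there is a unique solution mod 29·44·19 = 24244.
Solve by successive substitution. Start with x ≡ 26 (mod 29).
  Combine with x ≡ 31 (mod 44): write x = 26 + 29·t and require 26 + 29·t ≡ 31 (mod 44), i.e. 29·t ≡ 31 − 26 ≡ 5 (mod 44). Since 29^(−1) ≡ 41 (mod 44), t ≡ 41·5 ≡ 29 (mod 44). So x ≡ 26 + 29·29 = 867 (mod 1276).
  Combine with x ≡ 3 (mod 19): write x = 867 + 1276·t and require 867 + 1276·t ≡ 3 (mod 19), i.e. 1276·t ≡ 3 − 867 ≡ 10 (mod 19). Since 1276^(−1) ≡ 13 (mod 19) (1276 ≡ 3 (mod 19)), t ≡ 13·10 ≡ 16 (mod 19). So x ≡ 867 + 1276·16 = 21283 (mod 24244).
Unique solution in [0, 24244): x = 21283.

Final answer: x ≡ 21283 (mod 24244); the representative in [0, 24244) is 21283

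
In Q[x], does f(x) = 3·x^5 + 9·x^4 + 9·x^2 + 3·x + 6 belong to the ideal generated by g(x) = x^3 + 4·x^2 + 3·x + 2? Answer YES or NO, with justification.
In Q[x] the ideal (g) consists of all multiples of g, so f ∈ (g) iff g | f, i.e. iff the remainder of f on division by g is 0. Divide f by g (g is monic, so eliminate the leading term of the running remainder at each step):
  leading term 3·x^5: subtract (3·x^2)·g(x) = 3·x^5 + 12·x^4 + 9·x^3 + 6·x^2, leaving -3·x^4 - 9·x^3 + 3·x^2 + 3·x + 6
  leading term -3·x^4: subtract (-3·x)·g(x) = -3·x^4 - 12·x^3 - 9·x^2 - 6·x, leaving 3·x^3 + 12·x^2 + 9·x + 6
  leading term 3·x^3: subtract (3)·g(x) = 3·x^3 + 12·x^2 + 9·x + 6, leaving 0
The remainder is 0, so f(x) = g(x) · h(x) with h(x) = 3·x^2 - 3·x + 3. Hence g | f, i.e. f ∈ (g).

Final answer: YES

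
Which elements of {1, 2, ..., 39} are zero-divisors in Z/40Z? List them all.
nonzero zero-divisors of Z/40Z = {2, 4, 5, 6, 8, 10, 12, 14, 15, 16, 18, 20, 22, 24, 25, 26, 28, 30, 32, 34, 35, 36, 38}

An element a ∈ Z/40Z (with a ≠ 0) is a zero-divisor iff gcd(a, 40) > 1 (because a is a unit precisely when gcd(a, n) = 1, and in Z/nZ every nonzero, non-unit element is a zero-divisor). Scan a = 1, ..., 39 and keep those with gcd(a, 40) > 1:
  gcd(2, 40) = 2, gcd(4, 40) = 4, gcd(5, 40) = 5, gcd(6, 40) = 2, gcd(8, 40) = 8, gcd(10, 40) = 10, gcd(12, 40) = 4, gcd(14, 40) = 2, gcd(15, 40) = 5, gcd(16, 40) = 8, gcd(18, 40) = 2, gcd(20, 40) = 20, gcd(22, 40) = 2, gcd(24, 40) = 8, gcd(25, 40) = 5, gcd(26, 40) = 2, gcd(28, 40) = 4, gcd(30, 40) = 10, gcd(32, 40) = 8, gcd(34, 40) = 2, gcd(35, 40) = 5, gcd(36, 40) = 4, gcd(38, 40) = 2.
All other a ∈ {1, ..., 39} have gcd(a, 40) = 1 and are units. So the nonzero zero-divisors are exactly the 23 values of a appearing in this scan.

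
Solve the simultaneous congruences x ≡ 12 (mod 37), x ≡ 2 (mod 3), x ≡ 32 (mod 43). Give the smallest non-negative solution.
The moduli 37, 3, 43 are pairwise coprime, so by the CRT there is a unique solution mod 37·3·43 = 4773.
Solve by successive substitution. Start with x ≡ 12 (mod 37).
  Combine with x ≡ 2 (mod 3): write x = 12 + 37·t and require 12 + 37·t ≡ 2 (mod 3), i.e. 37·t ≡ 2 − 12 ≡ 2 (mod 3). Since 37^(−1) ≡ 1 (mod 3) (37 ≡ 1 (mod 3)), t ≡ 1·2 ≡ 2 (mod 3). So x ≡ 12 + 37·2 = 86 (mod 111).
  Combine with x ≡ 32 (mod 43): write x = 86 + 111·t and require 86 + 111·t ≡ 32 (mod 43), i.e. 111·t ≡ 32 − 86 ≡ 32 (mod 43). Since 111^(−1) ≡ 31 (mod 43) (111 ≡ 25 (mod 43)), t ≡ 31·32 ≡ 3 (mod 43). So x ≡ 86 + 111·3 = 419 (mod 4773).
Unique solution in [0, 4773): x = 419.

Final answer: x ≡ 419 (mod 4773); the representative in [0, 4773) is 419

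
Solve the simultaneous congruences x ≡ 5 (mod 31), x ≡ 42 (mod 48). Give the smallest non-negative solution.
x ≡ 1338 (mod 1488); the representative in [0, 1488) is 1338

The moduli 31, 48 are pairwise coprime, so by the CRT there is a unique solution mod 31·48 = 1488.
Solve by successive substitution. Start with x ≡ 5 (mod 31).
  Combine with x ≡ 42 (mod 48): write x = 5 + 31·t and require 5 + 31·t ≡ 42 (mod 48), i.e. 31·t ≡ 42 − 5 ≡ 37 (mod 48). Since 31^(−1) ≡ 31 (mod 48), t ≡ 31·37 ≡ 43 (mod 48). So x ≡ 5 + 31·43 = 1338 (mod 1488).
Unique solution in [0, 1488): x = 1338.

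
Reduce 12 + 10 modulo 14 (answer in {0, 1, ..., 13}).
8

Both summands are already reduced mod 14. 12 + 10 = 22; 22 = 1·14 + 8, so (12 + 10) mod 14 = 8.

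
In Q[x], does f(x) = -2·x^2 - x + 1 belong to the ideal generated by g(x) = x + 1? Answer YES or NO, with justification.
YES

In Q[x] the ideal (g) consists of all multiples of g, so f ∈ (g) iff g | f, i.e. iff the remainder of f on division by g is 0. Divide f by g (g is monic, so eliminate the leading term of the running remainder at each step):
  leading term -2·x^2: subtract (-2·x)·g(x) = -2·x^2 - 2·x, leaving x + 1
  leading term x: subtract (1)·g(x) = x + 1, leaving 0
The remainder is 0, so f(x) = g(x) · h(x) with h(x) = 1 - 2·x. Hence g | f, i.e. f ∈ (g).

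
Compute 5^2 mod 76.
25

Use repeated squaring. Binary(2) = 10. Walk through the bits of the exponent 2 left-to-right: at each bit after the leading one, square the running value, then multiply by 5 if the bit is 1 (always reducing mod 76):
  bit 1 = 1 (leading): start with 5.
  bit 2 = 0: square 5^2 = 25 (mod 76).
Final value: 5^2 ≡ 25 (mod 76).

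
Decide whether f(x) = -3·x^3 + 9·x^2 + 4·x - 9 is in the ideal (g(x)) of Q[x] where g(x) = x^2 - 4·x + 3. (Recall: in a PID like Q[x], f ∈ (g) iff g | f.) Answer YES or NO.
In Q[x] the ideal (g) consists of all multiples of g, so f ∈ (g) iff g | f, i.e. iff the remainder of f on division by g is 0. Divide f by g (g is monic, so eliminate the leading term of the running remainder at each step):
  leading term -3·x^3: subtract (-3·x)·g(x) = -3·x^3 + 12·x^2 - 9·x, leaving -3·x^2 + 13·x - 9
  leading term -3·x^2: subtract (-3)·g(x) = -3·x^2 + 12·x - 9, leaving x
The remainder r(x) = x ≠ 0 (and deg r < deg g), so g ∤ f, i.e. f ∉ (g).

Final answer: NO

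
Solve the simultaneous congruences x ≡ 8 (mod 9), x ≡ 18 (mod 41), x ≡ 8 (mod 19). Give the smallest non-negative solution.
x ≡ 3257 (mod 7011); the representative in [0, 7011) is 3257

The moduli 9, 41, 19 are pairwise coprime, so by the CRT there is a unique solution mod 9·41·19 = 7011.
Solve by successive substitution. Start with x ≡ 8 (mod 9).
  Combine with x ≡ 18 (mod 41): write x = 8 + 9·t and require 8 + 9·t ≡ 18 (mod 41), i.e. 9·t ≡ 18 − 8 ≡ 10 (mod 41). Since 9^(−1) ≡ 32 (mod 41), t ≡ 32·10 ≡ 33 (mod 41). So x ≡ 8 + 9·33 = 305 (mod 369).
  Combine with x ≡ 8 (mod 19): write x = 305 + 369·t and require 305 + 369·t ≡ 8 (mod 19), i.e. 369·t ≡ 8 − 305 ≡ 7 (mod 19). Since 369^(−1) ≡ 12 (mod 19) (369 ≡ 8 (mod 19)), t ≡ 12·7 ≡ 8 (mod 19). So x ≡ 305 + 369·8 = 3257 (mod 7011).
Unique solution in [0, 7011): x = 3257.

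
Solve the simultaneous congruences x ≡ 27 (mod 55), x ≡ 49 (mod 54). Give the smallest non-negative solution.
x ≡ 1237 (mod 2970); the representative in [0, 2970) is 1237

The moduli 55, 54 are pairwise coprime, so by the CRT there is a unique solution mod 55·54 = 2970.
Solve by successive substitution. Start with x ≡ 27 (mod 55).
  Combine with x ≡ 49 (mod 54): write x = 27 + 55·t and require 27 + 55·t ≡ 49 (mod 54), i.e. 55·t ≡ 49 − 27 ≡ 22 (mod 54). Since 55^(−1) ≡ 1 (mod 54) (55 ≡ 1 (mod 54)), t ≡ 1·22 ≡ 22 (mod 54). So x ≡ 27 + 55·22 = 1237 (mod 2970).
Unique solution in [0, 2970): x = 1237.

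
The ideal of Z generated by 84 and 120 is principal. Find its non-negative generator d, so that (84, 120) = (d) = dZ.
In the PID Z, (a, b) is generated by gcd(a, b). Compute gcd(120, 84) with the extended Euclidean algorithm, tracking rows (r, s, t) with s·120 + t·84 = r:
  row A: (120, 1, 0)   [1·120 + 0·84 = 120]
  row B: (84, 0, 1)   [0·120 + 1·84 = 84]
  120 = 1·84 + 36   → row C = row A − 1·row B = (36, 1, −1)   [check: 1·120 − 1·84 = 36]
  84 = 2·36 + 12   → row D = row B − 2·row C = (12, −2, 3)   [check: −2·120 + 3·84 = 12]
  36 = 3·12 + 0   → remainder 0, stop. gcd = 12 (last nonzero row D).
So gcd(84, 120) = 12, with Bézout identity −2·120 + 3·84 = 12. Containment (⊇): the Bézout identity exhibits 12 as an element of (84, 120), giving (12) ⊆ (84, 120). Containment (⊆): since 12 | 84 and 12 | 120 (84 = 12·7, 120 = 12·10), every Z-linear combination of 84 and 120 is divisible by 12, so (84, 120) ⊆ (12). Therefore (84, 120) = (12), d = 12.

Final answer: (84, 120) = (12); d = 12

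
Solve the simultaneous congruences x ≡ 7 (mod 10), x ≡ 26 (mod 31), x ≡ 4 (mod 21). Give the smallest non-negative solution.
x ≡ 5947 (mod 6510); the representative in [0, 6510) is 5947

The moduli 10, 31, 21 are pairwise coprime, so by the CRT there is a unique solution mod 10·31·21 = 6510.
Solve by successive substitution. Start with x ≡ 7 (mod 10).
  Combine with x ≡ 26 (mod 31): write x = 7 + 10·t and require 7 + 10·t ≡ 26 (mod 31), i.e. 10·t ≡ 26 − 7 ≡ 19 (mod 31). Since 10^(−1) ≡ 28 (mod 31), t ≡ 28·19 ≡ 5 (mod 31). So x ≡ 7 + 10·5 = 57 (mod 310).
  Combine with x ≡ 4 (mod 21): write x = 57 + 310·t and require 57 + 310·t ≡ 4 (mod 21), i.e. 310·t ≡ 4 − 57 ≡ 10 (mod 21). Since 310^(−1) ≡ 4 (mod 21) (310 ≡ 16 (mod 21)), t ≡ 4·10 ≡ 19 (mod 21). So x ≡ 57 + 310·19 = 5947 (mod 6510).
Unique solution in [0, 6510): x = 5947.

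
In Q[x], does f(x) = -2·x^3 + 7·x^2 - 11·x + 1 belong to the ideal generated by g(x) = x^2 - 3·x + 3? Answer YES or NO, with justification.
NO

In Q[x] the ideal (g) consists of all multiples of g, so f ∈ (g) iff g | f, i.e. iff the remainder of f on division by g is 0. Divide f by g (g is monic, so eliminate the leading term of the running remainder at each step):
  leading term -2·x^3: subtract (-2·x)·g(x) = -2·x^3 + 6·x^2 - 6·x, leaving x^2 - 5·x + 1
  leading term x^2: subtract (1)·g(x) = x^2 - 3·x + 3, leaving -2·x - 2
The remainder r(x) = -2·x - 2 ≠ 0 (and deg r < deg g), so g ∤ f, i.e. f ∉ (g).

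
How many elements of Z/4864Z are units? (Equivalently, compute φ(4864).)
Z/4864Z has φ(4864) = 2304 units

An element a ∈ Z/4864Z is a unit iff gcd(a, 4864) = 1, so the number of units is φ(4864). φ is multiplicative, with φ(p^e) = p^e − p^(e−1). Factorise 4864 = 2^8 · 19. Then
  φ(4864) = (2^8 − 2^7) · (19 − 1) = 128 · 18 = 2304.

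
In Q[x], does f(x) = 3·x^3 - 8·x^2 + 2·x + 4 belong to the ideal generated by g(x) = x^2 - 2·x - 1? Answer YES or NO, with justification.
NO

In Q[x] the ideal (g) consists of all multiples of g, so f ∈ (g) iff g | f, i.e. iff the remainder of f on division by g is 0. Divide f by g (g is monic, so eliminate the leading term of the running remainder at each step):
  leading term 3·x^3: subtract (3·x)·g(x) = 3·x^3 - 6·x^2 - 3·x, leaving -2·x^2 + 5·x + 4
  leading term -2·x^2: subtract (-2)·g(x) = -2·x^2 + 4·x + 2, leaving x + 2
The remainder r(x) = x + 2 ≠ 0 (and deg r < deg g), so g ∤ f, i.e. f ∉ (g).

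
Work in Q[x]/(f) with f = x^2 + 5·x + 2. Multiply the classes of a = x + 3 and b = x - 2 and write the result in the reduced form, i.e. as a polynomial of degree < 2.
a · b ≡ -4·x - 8 (mod f(x))

First multiply in Q[x] without reducing: a · b = x^2 + x - 6. Now divide by f(x) = x^2 + 5·x + 2, eliminating the leading term at each step:
  leading term x^2: subtract (1)·f(x) = x^2 + 5·x + 2, leaving -4·x - 8
The degree is now < 2, so this is the remainder. Hence a · b ≡ -4·x - 8 in Q[x]/(f).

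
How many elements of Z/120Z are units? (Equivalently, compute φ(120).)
An element a ∈ Z/120Z is a unit iff gcd(a, 120) = 1, so the number of units is φ(120). φ is multiplicative, with φ(p^e) = p^e − p^(e−1). Factorise 120 = 2^3 · 3 · 5. Then
  φ(120) = (2^3 − 2^2) · (3 − 1) · (5 − 1) = 4 · 2 · 4 = 32.

Final answer: Z/120Z has φ(120) = 32 units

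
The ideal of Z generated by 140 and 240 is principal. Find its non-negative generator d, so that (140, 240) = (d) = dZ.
(140, 240) = (20); d = 20

In the PID Z, (a, b) is generated by gcd(a, b). Compute gcd(240, 140) with the extended Euclidean algorithm, tracking rows (r, s, t) with s·240 + t·140 = r:
  row A: (240, 1, 0)   [1·240 + 0·140 = 240]
  row B: (140, 0, 1)   [0·240 + 1·140 = 140]
  240 = 1·140 + 100   → row C = row A − 1·row B = (100, 1, −1)   [check: 1·240 − 1·140 = 100]
  140 = 1·100 + 40   → row D = row B − 1·row C = (40, −1, 2)   [check: −1·240 + 2·140 = 40]
  100 = 2·40 + 20   → row E = row C − 2·row D = (20, 3, −5)   [check: 3·240 − 5·140 = 20]
  40 = 2·20 + 0   → remainder 0, stop. gcd = 20 (last nonzero row E).
So gcd(140, 240) = 20, with Bézout identity 3·240 − 5·140 = 20. Containment (⊇): the Bézout identity exhibits 20 as an element of (140, 240), giving (20) ⊆ (140, 240). Containment (⊆): since 20 | 140 and 20 | 240 (140 = 20·7, 240 = 20·12), every Z-linear combination of 140 and 240 is divisible by 20, so (140, 240) ⊆ (20). Therefore (140, 240) = (20), d = 20.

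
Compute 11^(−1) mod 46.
11^(−1) ≡ 21 (mod 46)

Apply the extended Euclidean algorithm to (46, 11), tracking rows (r, s, t) with s·46 + t·11 = r. Each division r_prev = q·r_cur + r_new produces the new row as (previous row) − q·(current row):
  row A: (46, 1, 0)   [1·46 + 0·11 = 46]
  row B: (11, 0, 1)   [0·46 + 1·11 = 11]
  46 = 4·11 + 2   → row C = row A − 4·row B = (2, 1, −4)   [check: 1·46 − 4·11 = 2]
  11 = 5·2 + 1   → row D = row B − 5·row C = (1, −5, 21)   [check: −5·46 + 21·11 = 1]
  2 = 2·1 + 0   → remainder 0, stop. gcd = 1 (last nonzero row D).
The gcd is 1, so 11 is invertible mod 46. The last nonzero row gives −5·46 + 21·11 = 1, so t = 21. So 11^(−1) ≡ 21 (mod 46). Verify: 11 · 21 = 231 ≡ 1 (mod 46). ✓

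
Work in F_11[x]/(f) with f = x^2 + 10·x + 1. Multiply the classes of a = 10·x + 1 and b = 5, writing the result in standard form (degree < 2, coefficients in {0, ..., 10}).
Multiply as integer polynomials: a · b = 50·x + 5. Reducing coefficients mod 11: a · b ≡ 6·x + 5. This already has degree < 2, so no reduction by f is needed. Hence a · b ≡ 6·x + 5 in F_11[x]/(f).

Final answer: a · b ≡ 6·x + 5 (mod f(x))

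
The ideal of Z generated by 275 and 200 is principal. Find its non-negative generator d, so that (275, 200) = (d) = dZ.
In the PID Z, (a, b) is generated by gcd(a, b). Compute gcd(275, 200) with the extended Euclidean algorithm, tracking rows (r, s, t) with s·275 + t·200 = r:
  row A: (275, 1, 0)   [1·275 + 0·200 = 275]
  row B: (200, 0, 1)   [0·275 + 1·200 = 200]
  275 = 1·200 + 75   → row C = row A − 1·row B = (75, 1, −1)   [check: 1·275 − 1·200 = 75]
  200 = 2·75 + 50   → row D = row B − 2·row C = (50, −2, 3)   [check: −2·275 + 3·200 = 50]
  75 = 1·50 + 25   → row E = row C − 1·row D = (25, 3, −4)   [check: 3·275 − 4·200 = 25]
  50 = 2·25 + 0   → remainder 0, stop. gcd = 25 (last nonzero row E).
So gcd(275, 200) = 25, with Bézout identity 3·275 − 4·200 = 25. Containment (⊇): the Bézout identity exhibits 25 as an element of (275, 200), giving (25) ⊆ (275, 200). Containment (⊆): since 25 | 275 and 25 | 200 (275 = 25·11, 200 = 25·8), every Z-linear combination of 275 and 200 is divisible by 25, so (275, 200) ⊆ (25). Therefore (275, 200) = (25), d = 25.

Final answer: (275, 200) = (25); d = 25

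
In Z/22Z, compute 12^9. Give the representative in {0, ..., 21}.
12

Use repeated squaring. Binary(9) = 1001. Walk through the bits of the exponent 9 left-to-right: at each bit after the leading one, square the running value, then multiply by 12 if the bit is 1 (always reducing mod 22):
  bit 1 = 1 (leading): start with 12.
  bit 2 = 0: square 12^2 = 144 ≡ 12 (mod 22).
  bit 3 = 0: square 12^2 = 144 ≡ 12 (mod 22).
  bit 4 = 1: square 12^2 = 144 ≡ 12; bit is 1, so multiply 12·12 = 144 ≡ 12 (mod 22).
Final value: 12^9 ≡ 12 (mod 22).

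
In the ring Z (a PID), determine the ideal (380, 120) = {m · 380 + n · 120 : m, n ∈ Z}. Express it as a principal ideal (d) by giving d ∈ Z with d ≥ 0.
(380, 120) = (20); d = 20

In the PID Z, (a, b) is generated by gcd(a, b). Compute gcd(380, 120) with the extended Euclidean algorithm, tracking rows (r, s, t) with s·380 + t·120 = r:
  row A: (380, 1, 0)   [1·380 + 0·120 = 380]
  row B: (120, 0, 1)   [0·380 + 1·120 = 120]
  380 = 3·120 + 20   → row C = row A − 3·row B = (20, 1, −3)   [check: 1·380 − 3·120 = 20]
  120 = 6·20 + 0   → remainder 0, stop. gcd = 20 (last nonzero row C).
So gcd(380, 120) = 20, with Bézout identity 1·380 − 3·120 = 20. Containment (⊇): the Bézout identity exhibits 20 as an element of (380, 120), giving (20) ⊆ (380, 120). Containment (⊆): since 20 | 380 and 20 | 120 (380 = 20·19, 120 = 20·6), every Z-linear combination of 380 and 120 is divisible by 20, so (380, 120) ⊆ (20). Therefore (380, 120) = (20), d = 20.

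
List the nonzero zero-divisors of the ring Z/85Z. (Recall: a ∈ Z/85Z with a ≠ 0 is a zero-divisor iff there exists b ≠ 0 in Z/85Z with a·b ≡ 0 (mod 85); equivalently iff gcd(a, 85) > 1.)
An element a ∈ Z/85Z (with a ≠ 0) is a zero-divisor iff gcd(a, 85) > 1 (because a is a unit precisely when gcd(a, n) = 1, and in Z/nZ every nonzero, non-unit element is a zero-divisor). Scan a = 1, ..., 84 and keep those with gcd(a, 85) > 1:
  gcd(5, 85) = 5, gcd(10, 85) = 5, gcd(15, 85) = 5, gcd(17, 85) = 17, gcd(20, 85) = 5, gcd(25, 85) = 5, gcd(30, 85) = 5, gcd(34, 85) = 17, gcd(35, 85) = 5, gcd(40, 85) = 5, gcd(45, 85) = 5, gcd(50, 85) = 5, gcd(51, 85) = 17, gcd(55, 85) = 5, gcd(60, 85) = 5, gcd(65, 85) = 5, gcd(68, 85) = 17, gcd(70, 85) = 5, gcd(75, 85) = 5, gcd(80, 85) = 5.
All other a ∈ {1, ..., 84} have gcd(a, 85) = 1 and are units. So the nonzero zero-divisors are exactly the 20 values of a appearing in this scan.

Final answer: nonzero zero-divisors of Z/85Z = {5, 10, 15, 17, 20, 25, 30, 34, 35, 40, 45, 50, 51, 55, 60, 65, 68, 70, 75, 80}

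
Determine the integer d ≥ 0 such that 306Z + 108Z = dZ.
In the PID Z, (a, b) is generated by gcd(a, b). Compute gcd(306, 108) with the extended Euclidean algorithm, tracking rows (r, s, t) with s·306 + t·108 = r:
  row A: (306, 1, 0)   [1·306 + 0·108 = 306]
  row B: (108, 0, 1)   [0·306 + 1·108 = 108]
  306 = 2·108 + 90   → row C = row A − 2·row B = (90, 1, −2)   [check: 1·306 − 2·108 = 90]
  108 = 1·90 + 18   → row D = row B − 1·row C = (18, −1, 3)   [check: −1·306 + 3·108 = 18]
  90 = 5·18 + 0   → remainder 0, stop. gcd = 18 (last nonzero row D).
So gcd(306, 108) = 18, with Bézout identity −1·306 + 3·108 = 18. Containment (⊇): the Bézout identity exhibits 18 as an element of (306, 108), giving (18) ⊆ (306, 108). Containment (⊆): since 18 | 306 and 18 | 108 (306 = 18·17, 108 = 18·6), every Z-linear combination of 306 and 108 is divisible by 18, so (306, 108) ⊆ (18). Therefore (306, 108) = (18), d = 18.

Final answer: (306, 108) = (18); d = 18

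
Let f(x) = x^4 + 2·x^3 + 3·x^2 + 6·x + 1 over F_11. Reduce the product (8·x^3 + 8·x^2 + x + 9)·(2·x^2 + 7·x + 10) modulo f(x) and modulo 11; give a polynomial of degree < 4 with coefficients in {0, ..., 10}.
a · b ≡ 10·x^3 + 10·x^2 + 4·x + 6 (mod f(x))

Multiply as integer polynomials: a · b = 16·x^5 + 72·x^4 + 138·x^3 + 105·x^2 + 73·x + 90. Reducing coefficients mod 11: a · b ≡ 5·x^5 + 6·x^4 + 6·x^3 + 6·x^2 + 7·x + 2. Now divide by f(x) = x^4 + 2·x^3 + 3·x^2 + 6·x + 1 in F_11[x], eliminating the leading term at each step:
  leading term 5·x^5: subtract (5·x)·f(x) = 5·x^5 + 10·x^4 + 4·x^3 + 8·x^2 + 5·x, leaving 7·x^4 + 2·x^3 + 9·x^2 + 2·x + 2 (coefficients mod 11)
  leading term 7·x^4: subtract (7)·f(x) = 7·x^4 + 3·x^3 + 10·x^2 + 9·x + 7, leaving 10·x^3 + 10·x^2 + 4·x + 6 (coefficients mod 11)
The degree is now < 4, so this is the remainder. Hence a · b ≡ 10·x^3 + 10·x^2 + 4·x + 6 in F_11[x]/(f).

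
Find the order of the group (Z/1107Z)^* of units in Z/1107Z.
(Z/1107Z)^* consists of the classes a with gcd(a, 1107) = 1, so its order is φ(1107). φ is multiplicative, with φ(p^e) = p^e − p^(e−1). Factorise 1107 = 3^3 · 41. Then
  φ(1107) = (3^3 − 3^2) · (41 − 1) = 18 · 40 = 720.
Thus |(Z/1107Z)^*| = 720.

Final answer: |(Z/1107Z)^*| = 720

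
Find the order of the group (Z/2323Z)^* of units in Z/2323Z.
|(Z/2323Z)^*| = 2200

(Z/2323Z)^* consists of the classes a with gcd(a, 2323) = 1, so its order is φ(2323). φ is multiplicative, with φ(p^e) = p^e − p^(e−1). Factorise 2323 = 23 · 101. Then
  φ(2323) = (23 − 1) · (101 − 1) = 22 · 100 = 2200.
Thus |(Z/2323Z)^*| = 2200.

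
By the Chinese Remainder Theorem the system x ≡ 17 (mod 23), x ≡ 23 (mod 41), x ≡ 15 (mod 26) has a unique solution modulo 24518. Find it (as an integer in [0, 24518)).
x ≡ 14783 (mod 24518); the representative in [0, 24518) is 14783

The moduli 23, 41, 26 are pairwise coprime, so by the CRT there is a unique solution mod 23·41·26 = 24518.
Solve by successive substitution. Start with x ≡ 17 (mod 23).
  Combine with x ≡ 23 (mod 41): write x = 17 + 23·t and require 17 + 23·t ≡ 23 (mod 41), i.e. 23·t ≡ 23 − 17 ≡ 6 (mod 41). Since 23^(−1) ≡ 25 (mod 41), t ≡ 25·6 ≡ 27 (mod 41). So x ≡ 17 + 23·27 = 638 (mod 943).
  Combine with x ≡ 15 (mod 26): write x = 638 + 943·t and require 638 + 943·t ≡ 15 (mod 26), i.e. 943·t ≡ 15 − 638 ≡ 1 (mod 26). Since 943^(−1) ≡ 15 (mod 26) (943 ≡ 7 (mod 26)), t ≡ 15·1 ≡ 15 (mod 26). So x ≡ 638 + 943·15 = 14783 (mod 24518).
Unique solution in [0, 24518): x = 14783.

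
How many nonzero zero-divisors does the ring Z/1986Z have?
Z/1986Z has 1325 nonzero zero-divisors

In Z/1986Z each nonzero element is either a unit (gcd with 1986 is 1) or a zero-divisor (gcd > 1). The number of units is φ(1986): factorise 1986 = 2 · 3 · 331, so φ(1986) = (2 − 1) · (3 − 1) · (331 − 1) = 1 · 2 · 330 = 660. The nonzero elements number 1986 − 1 = 1985. Hence the nonzero zero-divisors number 1985 − 660 = 1325.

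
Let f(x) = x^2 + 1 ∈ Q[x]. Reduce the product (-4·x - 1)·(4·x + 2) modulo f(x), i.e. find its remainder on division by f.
a · b ≡ 14 - 12·x (mod f(x))

First multiply in Q[x] without reducing: a · b = -16·x^2 - 12·x - 2. Now divide by f(x) = x^2 + 1, eliminating the leading term at each step:
  leading term -16·x^2: subtract (-16)·f(x) = -16·x^2 - 16, leaving 14 - 12·x
The degree is now < 2, so this is the remainder. Hence a · b ≡ 14 - 12·x in Q[x]/(f).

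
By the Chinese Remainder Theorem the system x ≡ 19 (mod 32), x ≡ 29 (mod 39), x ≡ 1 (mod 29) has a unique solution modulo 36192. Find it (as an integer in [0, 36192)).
The moduli 32, 39, 29 are pairwise coprime, so by the CRT there is a unique solution mod 32·39·29 = 36192.
Solve by successive substitution. Start with x ≡ 19 (mod 32).
  Combine with x ≡ 29 (mod 39): write x = 19 + 32·t and require 19 + 32·t ≡ 29 (mod 39), i.e. 32·t ≡ 29 − 19 ≡ 10 (mod 39). Since 32^(−1) ≡ 11 (mod 39), t ≡ 11·10 ≡ 32 (mod 39). So x ≡ 19 + 32·32 = 1043 (mod 1248).
  Combine with x ≡ 1 (mod 29): write x = 1043 + 1248·t and require 1043 + 1248·t ≡ 1 (mod 29), i.e. 1248·t ≡ 1 − 1043 ≡ 2 (mod 29). Since 1248^(−1) ≡ 1 (mod 29) (1248 ≡ 1 (mod 29)), t ≡ 1·2 ≡ 2 (mod 29). So x ≡ 1043 + 1248·2 = 3539 (mod 36192).
Unique solution in [0, 36192): x = 3539.

Final answer: x ≡ 3539 (mod 36192); the representative in [0, 36192) is 3539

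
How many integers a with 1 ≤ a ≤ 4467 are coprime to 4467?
2976

The number of a ∈ {1, ..., 4467} with gcd(a, 4467) = 1 is by definition Euler's totient φ(4467). φ is multiplicative, with φ(p^e) = p^e − p^(e−1). Factorise 4467 = 3 · 1489. Then
  φ(4467) = (3 − 1) · (1489 − 1) = 2 · 1488 = 2976.
So there are 2976 such integers.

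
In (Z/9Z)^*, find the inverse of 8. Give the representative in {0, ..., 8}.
8^(−1) ≡ 8 (mod 9)

Apply the extended Euclidean algorithm to (9, 8), tracking rows (r, s, t) with s·9 + t·8 = r. Each division r_prev = q·r_cur + r_new produces the new row as (previous row) − q·(current row):
  row A: (9, 1, 0)   [1·9 + 0·8 = 9]
  row B: (8, 0, 1)   [0·9 + 1·8 = 8]
  9 = 1·8 + 1   → row C = row A − 1·row B = (1, 1, −1)   [check: 1·9 − 1·8 = 1]
  8 = 8·1 + 0   → remainder 0, stop. gcd = 1 (last nonzero row C).
The gcd is 1, so 8 is invertible mod 9. The last nonzero row gives 1·9 − 1·8 = 1, so t = −1. So 8^(−1) ≡ −1 ≡ 8 (mod 9). Verify: 8 · 8 = 64 ≡ 1 (mod 9). ✓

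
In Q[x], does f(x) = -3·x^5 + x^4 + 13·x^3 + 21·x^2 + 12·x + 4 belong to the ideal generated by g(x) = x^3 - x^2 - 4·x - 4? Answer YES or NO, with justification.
In Q[x] the ideal (g) consists of all multiples of g, so f ∈ (g) iff g | f, i.e. iff the remainder of f on division by g is 0. Divide f by g (g is monic, so eliminate the leading term of the running remainder at each step):
  leading term -3·x^5: subtract (-3·x^2)·g(x) = -3·x^5 + 3·x^4 + 12·x^3 + 12·x^2, leaving -2·x^4 + x^3 + 9·x^2 + 12·x + 4
  leading term -2·x^4: subtract (-2·x)·g(x) = -2·x^4 + 2·x^3 + 8·x^2 + 8·x, leaving -x^3 + x^2 + 4·x + 4
  leading term -x^3: subtract (-1)·g(x) = -x^3 + x^2 + 4·x + 4, leaving 0
The remainder is 0, so f(x) = g(x) · h(x) with h(x) = -3·x^2 - 2·x - 1. Hence g | f, i.e. f ∈ (g).

Final answer: YES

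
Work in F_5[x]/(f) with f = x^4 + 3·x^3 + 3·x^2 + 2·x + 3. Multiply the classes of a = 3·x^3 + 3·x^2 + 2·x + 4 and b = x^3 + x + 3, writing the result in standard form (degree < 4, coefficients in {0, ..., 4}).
a · b ≡ x^3 + 2·x^2 (mod f(x))

Multiply as integer polynomials: a · b = 3·x^6 + 3·x^5 + 5·x^4 + 16·x^3 + 11·x^2 + 10·x + 12. Reducing coefficients mod 5: a · b ≡ 3·x^6 + 3·x^5 + x^3 + x^2 + 2. Now divide by f(x) = x^4 + 3·x^3 + 3·x^2 + 2·x + 3 in F_5[x], eliminating the leading term at each step:
  leading term 3·x^6: subtract (3·x^2)·f(x) = 3·x^6 + 4·x^5 + 4·x^4 + x^3 + 4·x^2, leaving 4·x^5 + x^4 + 2·x^2 + 2 (coefficients mod 5)
  leading term 4·x^5: subtract (4·x)·f(x) = 4·x^5 + 2·x^4 + 2·x^3 + 3·x^2 + 2·x, leaving 4·x^4 + 3·x^3 + 4·x^2 + 3·x + 2 (coefficients mod 5)
  leading term 4·x^4: subtract (4)·f(x) = 4·x^4 + 2·x^3 + 2·x^2 + 3·x + 2, leaving x^3 + 2·x^2 (coefficients mod 5)
The degree is now < 4, so this is the remainder. Hence a · b ≡ x^3 + 2·x^2 in F_5[x]/(f).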